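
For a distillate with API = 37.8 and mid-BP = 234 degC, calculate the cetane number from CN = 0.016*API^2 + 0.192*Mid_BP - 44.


CN = 0.016 * 37.8^2 + 0.192 * 234 - 44
CN = 22.86144 + 44.928 - 44 = 23.78944

23.78944


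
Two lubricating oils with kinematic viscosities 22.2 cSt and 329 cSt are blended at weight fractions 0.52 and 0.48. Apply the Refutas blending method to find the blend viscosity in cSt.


Refutas method: VBN_i = 14.534*ln(ln(visc_i + 0.8)) + 10.975, blended linearly by mass fraction; since VBN is linear in VBI_i = ln(ln(visc_i + 0.8)) and the fractions sum to 1, blend VBI directly: visc = exp(exp(VBI_blend)) - 0.8
VBI_1 = ln(ln(22.2 + 0.8)) = 1.14279
VBI_2 = ln(ln(329 + 0.8)) = 1.7576
VBI_blend = 0.52 * 1.14279 + 0.48 * 1.7576 = 1.4379
visc_blend = exp(exp(1.4379)) - 0.8 = 66.68

66.68 cSt


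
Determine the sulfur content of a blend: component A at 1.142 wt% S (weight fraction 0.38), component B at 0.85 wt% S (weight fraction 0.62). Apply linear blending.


Linear sulfur blending: S_blend = x1*S1 + x2*S2
Contribution 1: 0.38 * 1.142 = 0.43396 wt%
Contribution 2: 0.62 * 0.85 = 0.527 wt%
S_blend = 0.43396 + 0.527 = 0.96096

0.96096 wt%


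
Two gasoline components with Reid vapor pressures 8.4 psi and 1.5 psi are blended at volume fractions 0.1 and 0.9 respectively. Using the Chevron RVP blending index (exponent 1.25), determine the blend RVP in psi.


Chevron index: RVP_blend = (sum xi*RVPi^1.25)^(1/1.25)
RVP^1.25 terms: 0.1 * 8.4^1.25 + 0.9 * 1.5^1.25 = 2.92406
RVP_blend = 2.92406^(1/1.25) = 2.359

2.359 psi


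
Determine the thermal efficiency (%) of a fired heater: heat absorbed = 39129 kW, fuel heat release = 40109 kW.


Furnace efficiency = Q_absorbed / Q_fuel * 100
= 39129 / 40109 * 100 = 97.56

97.56 %


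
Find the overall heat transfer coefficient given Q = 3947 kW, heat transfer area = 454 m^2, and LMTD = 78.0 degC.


From Q = U*A*LMTD, U = Q / (A * LMTD)
U = 3947 / (454 * 78.0) = 3947 / 35412 = 0.1115

0.1115 kW/(m^2*K)


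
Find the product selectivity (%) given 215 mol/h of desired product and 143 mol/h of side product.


Selectivity = desired / (desired + undesired) * 100
Total products = 215 + 143 = 358 mol/h
S = 215 / 358 * 100
= 0.6006 * 100
= 60.06 %

60.06 %


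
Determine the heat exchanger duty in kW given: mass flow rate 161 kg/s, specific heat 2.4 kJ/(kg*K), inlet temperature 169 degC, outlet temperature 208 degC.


Q = m_dot * cp * delta_T
delta_T = 208 - 169 = 39 K
Q = 161 * 2.4 * 39
= 386.4 * 39
= 15069.6 kW

15069.6 kW


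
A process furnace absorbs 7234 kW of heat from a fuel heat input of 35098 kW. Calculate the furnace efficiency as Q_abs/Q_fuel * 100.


Furnace efficiency = Q_absorbed / Q_fuel * 100
= 7234 / 35098 * 100 = 20.61

20.61 %


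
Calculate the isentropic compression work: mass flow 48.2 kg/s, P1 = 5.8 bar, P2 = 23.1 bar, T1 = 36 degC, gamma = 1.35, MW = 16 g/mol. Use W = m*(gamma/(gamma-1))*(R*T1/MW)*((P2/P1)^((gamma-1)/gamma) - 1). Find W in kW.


Isentropic work: W = m*(gamma/(gamma-1))*(R*T1/MW)*((P2/P1)^((gamma-1)/gamma) - 1)
T1 = 36 + 273.15 = 309.15 K
Pressure ratio = 23.1 / 5.8 = 3.98276
Exponent = (1.35 - 1)/1.35 = 0.259259
(P2/P1)^exp - 1 = 3.98276^0.259259 - 1 = 0.43088
W = 48.2 * 1.35 / 0.35 * 8.314 * 309.15 / 16 * 0.43088 = 12870

12870 kW


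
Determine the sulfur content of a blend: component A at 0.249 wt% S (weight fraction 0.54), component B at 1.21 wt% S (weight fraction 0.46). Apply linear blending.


Linear sulfur blending: S_blend = x1*S1 + x2*S2
Contribution 1: 0.54 * 0.249 = 0.13446 wt%
Contribution 2: 0.46 * 1.21 = 0.5566 wt%
S_blend = 0.13446 + 0.5566 = 0.69106

0.69106 wt%


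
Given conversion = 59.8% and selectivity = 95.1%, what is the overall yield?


Overall yield = conversion (%) * selectivity (%) / 100
Conversion = 59.8%, Selectivity = 95.1%
Y = 59.8 * 95.1 / 100
= 56.8698 %

56.8698 %


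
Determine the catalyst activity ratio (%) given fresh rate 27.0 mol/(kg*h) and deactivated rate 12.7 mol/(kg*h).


Activity (%) = (rate_used / rate_fresh) * 100
rate_used = 12.7, rate_fresh = 27.0
= (12.7 / 27.0) * 100
= 0.4704 * 100 = 47.04

47.04 %


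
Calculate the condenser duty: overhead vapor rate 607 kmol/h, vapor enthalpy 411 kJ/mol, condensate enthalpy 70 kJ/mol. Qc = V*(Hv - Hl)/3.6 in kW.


Qc = 607 * (411 - 70) / 3.6 = 607 * 341 / 3.6 = 57500

57500 kW


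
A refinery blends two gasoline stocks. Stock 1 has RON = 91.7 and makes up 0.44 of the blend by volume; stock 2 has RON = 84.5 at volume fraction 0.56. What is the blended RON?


Linear blending: RON_blend = sum(vi * RONi)
Contribution 1: 0.44 * 91.7 = 40.348
Contribution 2: 0.56 * 84.5 = 47.32
RON_blend = 40.348 + 47.32 = 87.668

87.668


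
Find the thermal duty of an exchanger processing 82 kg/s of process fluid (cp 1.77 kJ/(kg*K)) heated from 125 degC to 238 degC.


Q = m_dot * cp * delta_T
delta_T = 238 - 125 = 113 K
Q = 82 * 1.77 * 113
= 145.14 * 113
= 16400.82 kW

16400.82 kW


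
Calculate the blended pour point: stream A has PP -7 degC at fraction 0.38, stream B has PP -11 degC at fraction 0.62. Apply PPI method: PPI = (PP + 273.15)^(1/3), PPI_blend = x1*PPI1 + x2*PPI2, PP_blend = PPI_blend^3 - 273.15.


PPI_1 = (-7 + 273.15)^(1/3) = 6.432436
PPI_2 = (-11 + 273.15)^(1/3) = 6.400049
PPI_blend = 0.38 * 6.432436 + 0.62 * 6.400049 = 6.412356
PP_blend = 6.412356^3 - 273.15 = 263.6652 - 273.15 = -9.48

-9.48 degC


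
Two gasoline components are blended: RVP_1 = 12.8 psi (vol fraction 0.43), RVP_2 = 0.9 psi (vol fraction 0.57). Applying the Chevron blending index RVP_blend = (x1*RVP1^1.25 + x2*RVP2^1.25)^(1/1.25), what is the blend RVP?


Chevron index: RVP_blend = (sum xi*RVPi^1.25)^(1/1.25)
RVP^1.25 terms: 0.43 * 12.8^1.25 + 0.57 * 0.9^1.25 = 10.9104
RVP_blend = 10.9104^(1/1.25) = 6.765

6.765 psi


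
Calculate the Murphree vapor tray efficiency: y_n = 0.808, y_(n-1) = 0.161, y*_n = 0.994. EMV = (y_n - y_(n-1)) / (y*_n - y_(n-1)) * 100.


Murphree vapor efficiency: EMV = (y_n - y_(n-1)) / (y*_n - y_(n-1)) * 100
EMV = (0.808 - 0.161) / (0.994 - 0.161) * 100 = 0.647 / 0.833 * 100 = 77.67

77.67 %


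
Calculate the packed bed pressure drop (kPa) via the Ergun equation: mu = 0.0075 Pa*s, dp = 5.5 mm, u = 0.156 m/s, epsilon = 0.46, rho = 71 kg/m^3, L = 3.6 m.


dp = 5.5 mm = 0.0055 m
Viscous term = 150*0.0075*0.156*(1-0.46)^2 / (0.0055^2*0.46^3) = 17380.6
Inertial term = 1.75*71*0.156^2*(1-0.46) / (0.0055*0.46^3) = 3050.02
dP/L = 17380.6 + 3050.02 = 20430.6 Pa/m
dP = 20430.6 * 3.6 / 1000 = 73.55 kPa

73.55 kPa


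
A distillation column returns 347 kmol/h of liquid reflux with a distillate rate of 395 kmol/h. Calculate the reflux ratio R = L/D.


Reflux ratio definition: R = L / D (liquid returned / distillate withdrawn)
L = 347 kmol/h, D = 395 kmol/h
R = 347 / 395 = 0.8785

0.8785


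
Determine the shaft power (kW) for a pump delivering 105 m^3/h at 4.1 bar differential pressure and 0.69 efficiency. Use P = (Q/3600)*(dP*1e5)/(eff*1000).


Q = 105 / 3600 = 0.0291667 m^3/s
P = 0.0291667 * (4.1 * 1e5) / 0.69 / 1000 = 17.33

17.33 kW


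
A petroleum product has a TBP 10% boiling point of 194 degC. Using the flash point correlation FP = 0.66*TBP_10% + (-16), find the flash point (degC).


FP = 0.66 * 194 + (-16) = 112.04

112.04 degC


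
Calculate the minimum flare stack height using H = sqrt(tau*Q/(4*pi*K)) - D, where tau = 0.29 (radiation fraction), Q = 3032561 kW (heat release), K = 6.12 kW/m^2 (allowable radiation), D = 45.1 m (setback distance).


tau*Q/(4*pi*K) = 0.29 * 3032561 / (4 * pi * 6.12) = 11435.3
sqrt(11435.3) = 106.936
H = 106.936 - 45.1 = 61.84

61.84 m


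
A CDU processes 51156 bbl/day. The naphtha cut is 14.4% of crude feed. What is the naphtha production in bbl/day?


Crude throughput = 51156 bbl/day
Fraction yield = 14.4%
yield = throughput * fraction / 100
yield = 51156 * 14.4 / 100 = 7366.464

7366.464 bbl/day


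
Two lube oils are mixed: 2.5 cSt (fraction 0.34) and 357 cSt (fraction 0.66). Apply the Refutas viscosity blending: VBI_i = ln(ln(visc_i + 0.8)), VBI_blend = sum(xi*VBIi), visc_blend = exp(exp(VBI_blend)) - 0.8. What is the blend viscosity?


Refutas method: VBN_i = 14.534*ln(ln(visc_i + 0.8)) + 10.975, blended linearly by mass fraction; since VBN is linear in VBI_i = ln(ln(visc_i + 0.8)) and the fractions sum to 1, blend VBI directly: visc = exp(exp(VBI_blend)) - 0.8
VBI_1 = ln(ln(2.5 + 0.8)) = 0.177244
VBI_2 = ln(ln(357 + 0.8)) = 1.77155
VBI_blend = 0.34 * 0.177244 + 0.66 * 1.77155 = 1.22949
visc_blend = exp(exp(1.22949)) - 0.8 = 29.75

29.75 cSt


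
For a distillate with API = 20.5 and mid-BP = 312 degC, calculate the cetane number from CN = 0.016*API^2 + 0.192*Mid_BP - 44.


CN = 0.016 * 20.5^2 + 0.192 * 312 - 44
CN = 6.724 + 59.904 - 44 = 22.628

22.628


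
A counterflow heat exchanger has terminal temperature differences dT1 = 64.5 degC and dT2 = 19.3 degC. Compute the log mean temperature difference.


LMTD = (dT1 - dT2) / ln(dT1/dT2)
= (64.5 - 19.3) / ln(64.5 / 19.3) = 45.2 / 1.20656 = 37.46

37.46 degC


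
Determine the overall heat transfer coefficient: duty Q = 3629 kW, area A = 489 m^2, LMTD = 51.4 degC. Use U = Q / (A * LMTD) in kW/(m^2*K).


From Q = U*A*LMTD, U = Q / (A * LMTD)
U = 3629 / (489 * 51.4) = 3629 / 25134.6 = 0.1444

0.1444 kW/(m^2*K)


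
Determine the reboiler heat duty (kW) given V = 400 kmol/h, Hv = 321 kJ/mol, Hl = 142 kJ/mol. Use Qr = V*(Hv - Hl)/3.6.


Qr = 400 * (321 - 142) / 3.6 = 400 * 179 / 3.6 = 19890

19890 kW


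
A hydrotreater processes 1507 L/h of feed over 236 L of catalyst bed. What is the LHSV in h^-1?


LHSV = volumetric feed rate / catalyst volume
= 1507 L/h / 236 L
= 6.386 h^-1

6.386 h^-1


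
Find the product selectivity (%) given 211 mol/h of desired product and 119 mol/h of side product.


Selectivity = desired / (desired + undesired) * 100
Total products = 211 + 119 = 330 mol/h
S = 211 / 330 * 100
= 0.6394 * 100
= 63.94 %

63.94 %


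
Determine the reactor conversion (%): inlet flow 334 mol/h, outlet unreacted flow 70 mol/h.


X = (F_in - F_out) / F_in * 100
Moles reacted = 334 - 70 = 264
X = 264 / 334 * 100
= 0.7904 * 100
= 79.04 %

79.04 %


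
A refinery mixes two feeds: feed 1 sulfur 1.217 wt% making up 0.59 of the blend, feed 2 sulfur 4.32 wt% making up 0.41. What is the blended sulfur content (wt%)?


Linear sulfur blending: S_blend = x1*S1 + x2*S2
Contribution 1: 0.59 * 1.217 = 0.71803 wt%
Contribution 2: 0.41 * 4.32 = 1.7712 wt%
S_blend = 0.71803 + 1.7712 = 2.48923

2.48923 wt%


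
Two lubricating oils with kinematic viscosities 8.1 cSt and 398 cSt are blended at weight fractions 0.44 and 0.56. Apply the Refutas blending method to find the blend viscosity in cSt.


Refutas method: VBN_i = 14.534*ln(ln(visc_i + 0.8)) + 10.975, blended linearly by mass fraction; since VBN is linear in VBI_i = ln(ln(visc_i + 0.8)) and the fractions sum to 1, blend VBI directly: visc = exp(exp(VBI_blend)) - 0.8
VBI_1 = ln(ln(8.1 + 0.8)) = 0.782097
VBI_2 = ln(ln(398 + 0.8)) = 1.78983
VBI_blend = 0.44 * 0.782097 + 0.56 * 1.78983 = 1.34643
visc_blend = exp(exp(1.34643)) - 0.8 = 45.90

45.90 cSt


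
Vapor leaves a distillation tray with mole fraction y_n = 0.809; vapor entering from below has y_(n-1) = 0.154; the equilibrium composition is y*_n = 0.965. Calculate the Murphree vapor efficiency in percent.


Murphree vapor efficiency: EMV = (y_n - y_(n-1)) / (y*_n - y_(n-1)) * 100
EMV = (0.809 - 0.154) / (0.965 - 0.154) * 100 = 0.655 / 0.811 * 100 = 80.76

80.76 %


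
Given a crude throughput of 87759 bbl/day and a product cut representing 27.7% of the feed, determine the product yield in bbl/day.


Crude throughput = 87759 bbl/day
Fraction yield = 27.7%
yield = throughput * fraction / 100
yield = 87759 * 27.7 / 100 = 24309.243

24309.243 bbl/day


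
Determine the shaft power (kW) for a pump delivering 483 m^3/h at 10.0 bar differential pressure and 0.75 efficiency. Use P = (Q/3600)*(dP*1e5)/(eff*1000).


Q = 483 / 3600 = 0.134167 m^3/s
P = 0.134167 * (10.0 * 1e5) / 0.75 / 1000 = 178.9

178.9 kW


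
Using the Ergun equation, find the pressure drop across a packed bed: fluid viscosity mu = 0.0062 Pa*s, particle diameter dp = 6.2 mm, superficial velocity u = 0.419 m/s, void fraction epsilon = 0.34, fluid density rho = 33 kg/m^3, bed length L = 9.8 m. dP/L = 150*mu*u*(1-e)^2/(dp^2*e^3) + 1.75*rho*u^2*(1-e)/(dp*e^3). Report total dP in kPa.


dp = 6.2 mm = 0.0062 m
Viscous term = 150*0.0062*0.419*(1-0.34)^2 / (0.0062^2*0.34^3) = 112348
Inertial term = 1.75*33*0.419^2*(1-0.34) / (0.0062*0.34^3) = 27459.7
dP/L = 112348 + 27459.7 = 139808 Pa/m
dP = 139808 * 9.8 / 1000 = 1370 kPa

1370 kPa


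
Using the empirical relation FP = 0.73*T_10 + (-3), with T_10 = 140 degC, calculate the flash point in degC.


FP = 0.73 * 140 + (-3) = 99.2

99.2 degC


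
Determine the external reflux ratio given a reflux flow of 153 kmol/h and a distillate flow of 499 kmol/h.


Reflux ratio definition: R = L / D (liquid returned / distillate withdrawn)
L = 153 kmol/h, D = 499 kmol/h
R = 153 / 499 = 0.3066

0.3066


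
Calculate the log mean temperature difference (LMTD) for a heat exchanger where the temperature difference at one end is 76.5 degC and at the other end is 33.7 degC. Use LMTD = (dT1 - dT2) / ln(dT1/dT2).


LMTD = (dT1 - dT2) / ln(dT1/dT2)
= (76.5 - 33.7) / ln(76.5 / 33.7) = 42.8 / 0.819793 = 52.21

52.21 degC


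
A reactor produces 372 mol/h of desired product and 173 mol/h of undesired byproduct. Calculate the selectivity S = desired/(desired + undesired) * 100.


Selectivity = desired / (desired + undesired) * 100
Total products = 372 + 173 = 545 mol/h
S = 372 / 545 * 100
= 0.6826 * 100
= 68.26 %

68.26 %


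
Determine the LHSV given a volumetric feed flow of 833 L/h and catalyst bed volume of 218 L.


LHSV = volumetric feed rate / catalyst volume
= 833 L/h / 218 L
= 3.821 h^-1

3.821 h^-1


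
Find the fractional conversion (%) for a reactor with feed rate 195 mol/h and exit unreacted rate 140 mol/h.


X = (F_in - F_out) / F_in * 100
Moles reacted = 195 - 140 = 55
X = 55 / 195 * 100
= 0.2821 * 100
= 28.21 %

28.21 %


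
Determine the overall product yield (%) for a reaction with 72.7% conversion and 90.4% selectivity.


Overall yield = conversion (%) * selectivity (%) / 100
Conversion = 72.7%, Selectivity = 90.4%
Y = 72.7 * 90.4 / 100
= 65.7208 %

65.7208 %


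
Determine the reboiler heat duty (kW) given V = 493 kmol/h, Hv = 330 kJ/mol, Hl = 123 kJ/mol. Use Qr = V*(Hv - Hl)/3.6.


Qr = 493 * (330 - 123) / 3.6 = 493 * 207 / 3.6 = 28350

28350 kW


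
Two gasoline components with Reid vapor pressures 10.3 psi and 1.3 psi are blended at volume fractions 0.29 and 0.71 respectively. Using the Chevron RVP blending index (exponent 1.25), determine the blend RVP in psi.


Chevron index: RVP_blend = (sum xi*RVPi^1.25)^(1/1.25)
RVP^1.25 terms: 0.29 * 10.3^1.25 + 0.71 * 1.3^1.25 = 6.33669
RVP_blend = 6.33669^(1/1.25) = 4.380

4.380 psi


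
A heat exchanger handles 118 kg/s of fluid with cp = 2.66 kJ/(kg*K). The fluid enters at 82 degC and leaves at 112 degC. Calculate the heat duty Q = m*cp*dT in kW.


Q = m_dot * cp * delta_T
delta_T = 112 - 82 = 30 K
Q = 118 * 2.66 * 30
= 313.88 * 30
= 9416.4 kW

9416.4 kW


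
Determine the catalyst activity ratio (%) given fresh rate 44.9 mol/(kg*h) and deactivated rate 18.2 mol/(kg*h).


Activity (%) = (rate_used / rate_fresh) * 100
rate_used = 18.2, rate_fresh = 44.9
= (18.2 / 44.9) * 100
= 0.4053 * 100 = 40.53

40.53 %


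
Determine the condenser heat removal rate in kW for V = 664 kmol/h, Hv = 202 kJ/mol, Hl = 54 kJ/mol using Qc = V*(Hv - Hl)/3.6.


Qc = 664 * (202 - 54) / 3.6 = 664 * 148 / 3.6 = 27300

27300 kW


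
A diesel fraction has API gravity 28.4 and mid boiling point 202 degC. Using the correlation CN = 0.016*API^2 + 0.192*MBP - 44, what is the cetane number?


CN = 0.016 * 28.4^2 + 0.192 * 202 - 44
CN = 12.90496 + 38.784 - 44 = 7.68896

7.68896


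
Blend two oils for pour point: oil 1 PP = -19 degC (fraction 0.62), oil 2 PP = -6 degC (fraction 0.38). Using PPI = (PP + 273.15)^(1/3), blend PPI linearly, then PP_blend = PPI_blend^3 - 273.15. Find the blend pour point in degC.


PPI_1 = (-19 + 273.15)^(1/3) = 6.334272
PPI_2 = (-6 + 273.15)^(1/3) = 6.440482
PPI_blend = 0.62 * 6.334272 + 0.38 * 6.440482 = 6.374632
PP_blend = 6.374632^3 - 273.15 = 259.0391 - 273.15 = -14.11

-14.11 degC


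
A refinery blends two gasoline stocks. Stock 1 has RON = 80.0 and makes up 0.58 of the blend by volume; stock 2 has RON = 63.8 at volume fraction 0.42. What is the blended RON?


Linear blending: RON_blend = sum(vi * RONi)
Contribution 1: 0.58 * 80.0 = 46.4
Contribution 2: 0.42 * 63.8 = 26.796
RON_blend = 46.4 + 26.796 = 73.196

73.196


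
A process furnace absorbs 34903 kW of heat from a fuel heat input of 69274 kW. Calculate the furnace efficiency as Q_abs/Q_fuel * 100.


Furnace efficiency = Q_absorbed / Q_fuel * 100
= 34903 / 69274 * 100 = 50.38

50.38 %


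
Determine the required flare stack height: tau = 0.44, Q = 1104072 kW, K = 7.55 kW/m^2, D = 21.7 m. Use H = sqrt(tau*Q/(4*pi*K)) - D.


tau*Q/(4*pi*K) = 0.44 * 1104072 / (4 * pi * 7.55) = 5120.27
sqrt(5120.27) = 71.5561
H = 71.5561 - 21.7 = 49.86

49.86 m


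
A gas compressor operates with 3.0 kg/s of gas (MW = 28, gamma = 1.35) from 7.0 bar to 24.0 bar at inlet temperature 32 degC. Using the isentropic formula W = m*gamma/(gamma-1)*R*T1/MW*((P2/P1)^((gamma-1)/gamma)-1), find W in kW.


Isentropic work: W = m*(gamma/(gamma-1))*(R*T1/MW)*((P2/P1)^((gamma-1)/gamma) - 1)
T1 = 32 + 273.15 = 305.15 K
Pressure ratio = 24.0 / 7.0 = 3.42857
Exponent = (1.35 - 1)/1.35 = 0.259259
(P2/P1)^exp - 1 = 3.42857^0.259259 - 1 = 0.376363
W = 3.0 * 1.35 / 0.35 * 8.314 * 305.15 / 28 * 0.376363 = 394.6

394.6 kW


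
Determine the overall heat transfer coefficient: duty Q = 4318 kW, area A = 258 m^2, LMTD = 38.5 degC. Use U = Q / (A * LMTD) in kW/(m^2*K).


From Q = U*A*LMTD, U = Q / (A * LMTD)
U = 4318 / (258 * 38.5) = 4318 / 9933 = 0.4347

0.4347 kW/(m^2*K)


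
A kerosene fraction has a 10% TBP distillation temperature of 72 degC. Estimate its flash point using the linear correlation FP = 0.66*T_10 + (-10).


FP = 0.66 * 72 + (-10) = 37.52

37.52 degC


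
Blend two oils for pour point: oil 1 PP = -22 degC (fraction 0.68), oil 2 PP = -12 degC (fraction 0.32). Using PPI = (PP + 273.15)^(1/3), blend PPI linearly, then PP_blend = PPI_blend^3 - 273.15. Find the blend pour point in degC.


PPI_1 = (-22 + 273.15)^(1/3) = 6.30925
PPI_2 = (-12 + 273.15)^(1/3) = 6.391901
PPI_blend = 0.68 * 6.30925 + 0.32 * 6.391901 = 6.335698
PP_blend = 6.335698^3 - 273.15 = 254.3217 - 273.15 = -18.83

-18.83 degC


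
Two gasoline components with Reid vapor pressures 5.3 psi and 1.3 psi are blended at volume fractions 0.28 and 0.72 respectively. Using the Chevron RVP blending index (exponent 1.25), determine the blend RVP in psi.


Chevron index: RVP_blend = (sum xi*RVPi^1.25)^(1/1.25)
RVP^1.25 terms: 0.28 * 5.3^1.25 + 0.72 * 1.3^1.25 = 3.25111
RVP_blend = 3.25111^(1/1.25) = 2.568

2.568 psi


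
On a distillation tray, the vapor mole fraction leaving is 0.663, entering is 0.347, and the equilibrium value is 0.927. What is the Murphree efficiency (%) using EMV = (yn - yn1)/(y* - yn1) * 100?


Murphree vapor efficiency: EMV = (y_n - y_(n-1)) / (y*_n - y_(n-1)) * 100
EMV = (0.663 - 0.347) / (0.927 - 0.347) * 100 = 0.316 / 0.58 * 100 = 54.48

54.48 %


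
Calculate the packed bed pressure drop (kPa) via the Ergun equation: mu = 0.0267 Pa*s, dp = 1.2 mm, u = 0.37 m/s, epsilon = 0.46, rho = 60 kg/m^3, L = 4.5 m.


dp = 1.2 mm = 0.0012 m
Viscous term = 150*0.0267*0.37*(1-0.46)^2 / (0.0012^2*0.46^3) = 3082870
Inertial term = 1.75*60*0.37^2*(1-0.46) / (0.0012*0.46^3) = 66455.6
dP/L = 3082870 + 66455.6 = 3149330 Pa/m
dP = 3149330 * 4.5 / 1000 = 14170 kPa

14170 kPa


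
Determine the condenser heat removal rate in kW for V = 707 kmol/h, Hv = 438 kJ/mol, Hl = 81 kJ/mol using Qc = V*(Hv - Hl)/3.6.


Qc = 707 * (438 - 81) / 3.6 = 707 * 357 / 3.6 = 70110

70110 kW


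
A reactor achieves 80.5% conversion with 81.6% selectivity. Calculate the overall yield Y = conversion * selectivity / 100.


Overall yield = conversion (%) * selectivity (%) / 100
Conversion = 80.5%, Selectivity = 81.6%
Y = 80.5 * 81.6 / 100
= 65.688 %

65.688 %


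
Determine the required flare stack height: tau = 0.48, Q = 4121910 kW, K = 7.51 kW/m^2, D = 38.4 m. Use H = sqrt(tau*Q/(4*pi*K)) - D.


tau*Q/(4*pi*K) = 0.48 * 4121910 / (4 * pi * 7.51) = 20964.8
sqrt(20964.8) = 144.792
H = 144.792 - 38.4 = 106.4

106.4 m


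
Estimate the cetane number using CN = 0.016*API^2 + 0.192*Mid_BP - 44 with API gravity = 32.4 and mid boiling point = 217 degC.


CN = 0.016 * 32.4^2 + 0.192 * 217 - 44
CN = 16.79616 + 41.664 - 44 = 14.46016

14.46016


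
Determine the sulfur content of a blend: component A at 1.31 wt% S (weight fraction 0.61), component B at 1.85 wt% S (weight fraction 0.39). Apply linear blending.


Linear sulfur blending: S_blend = x1*S1 + x2*S2
Contribution 1: 0.61 * 1.31 = 0.7991 wt%
Contribution 2: 0.39 * 1.85 = 0.7215 wt%
S_blend = 0.7991 + 0.7215 = 1.5206

1.5206 wt%


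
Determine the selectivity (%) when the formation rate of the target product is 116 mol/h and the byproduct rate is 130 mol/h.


Selectivity = desired / (desired + undesired) * 100
Total products = 116 + 130 = 246 mol/h
S = 116 / 246 * 100
= 0.4715 * 100
= 47.15 %

47.15 %


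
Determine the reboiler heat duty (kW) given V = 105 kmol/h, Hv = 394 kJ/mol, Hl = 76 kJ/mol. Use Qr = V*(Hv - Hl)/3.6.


Qr = 105 * (394 - 76) / 3.6 = 105 * 318 / 3.6 = 9275

9275 kW


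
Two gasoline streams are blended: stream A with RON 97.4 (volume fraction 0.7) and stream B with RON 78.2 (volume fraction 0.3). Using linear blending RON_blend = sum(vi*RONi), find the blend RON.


Linear blending: RON_blend = sum(vi * RONi)
Contribution 1: 0.7 * 97.4 = 68.18
Contribution 2: 0.3 * 78.2 = 23.46
RON_blend = 68.18 + 23.46 = 91.64

91.64


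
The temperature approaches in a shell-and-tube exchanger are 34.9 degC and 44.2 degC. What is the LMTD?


LMTD = (dT1 - dT2) / ln(dT1/dT2)
= (34.9 - 44.2) / ln(34.9 / 44.2) = -9.3 / -0.236238 = 39.37

39.37 degC


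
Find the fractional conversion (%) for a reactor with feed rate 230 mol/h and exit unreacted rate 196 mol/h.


X = (F_in - F_out) / F_in * 100
Moles reacted = 230 - 196 = 34
X = 34 / 230 * 100
= 0.1478 * 100
= 14.78 %

14.78 %


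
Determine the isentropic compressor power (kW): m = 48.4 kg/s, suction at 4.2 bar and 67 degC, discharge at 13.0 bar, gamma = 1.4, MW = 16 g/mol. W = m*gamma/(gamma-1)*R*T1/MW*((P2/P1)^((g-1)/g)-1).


Isentropic work: W = m*(gamma/(gamma-1))*(R*T1/MW)*((P2/P1)^((gamma-1)/gamma) - 1)
T1 = 67 + 273.15 = 340.15 K
Pressure ratio = 13.0 / 4.2 = 3.09524
Exponent = (1.4 - 1)/1.4 = 0.285714
(P2/P1)^exp - 1 = 3.09524^0.285714 - 1 = 0.381015
W = 48.4 * 1.4 / 0.4 * 8.314 * 340.15 / 16 * 0.381015 = 11410

11410 kW


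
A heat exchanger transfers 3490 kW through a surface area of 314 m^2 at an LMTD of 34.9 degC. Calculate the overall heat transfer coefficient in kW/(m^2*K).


From Q = U*A*LMTD, U = Q / (A * LMTD)
U = 3490 / (314 * 34.9) = 3490 / 10958.6 = 0.3185

0.3185 kW/(m^2*K)


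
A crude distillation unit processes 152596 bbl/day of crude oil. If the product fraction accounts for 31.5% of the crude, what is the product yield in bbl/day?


Crude throughput = 152596 bbl/day
Fraction yield = 31.5%
yield = throughput * fraction / 100
yield = 152596 * 31.5 / 100 = 48067.74

48067.74 bbl/day


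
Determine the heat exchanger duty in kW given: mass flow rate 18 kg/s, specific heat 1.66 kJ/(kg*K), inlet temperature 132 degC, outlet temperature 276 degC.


Q = m_dot * cp * delta_T
delta_T = 276 - 132 = 144 K
Q = 18 * 1.66 * 144
= 29.88 * 144
= 4302.72 kW

4302.72 kW


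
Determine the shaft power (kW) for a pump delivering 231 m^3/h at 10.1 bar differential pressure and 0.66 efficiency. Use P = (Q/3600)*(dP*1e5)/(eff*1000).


Q = 231 / 3600 = 0.0641667 m^3/s
P = 0.0641667 * (10.1 * 1e5) / 0.66 / 1000 = 98.19

98.19 kW


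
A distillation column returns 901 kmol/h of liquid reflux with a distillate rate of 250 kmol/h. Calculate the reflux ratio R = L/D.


Reflux ratio definition: R = L / D (liquid returned / distillate withdrawn)
L = 901 kmol/h, D = 250 kmol/h
R = 901 / 250 = 3.604

3.604


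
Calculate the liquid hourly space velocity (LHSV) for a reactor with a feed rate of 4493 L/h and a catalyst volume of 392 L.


LHSV = volumetric feed rate / catalyst volume
= 4493 L/h / 392 L
= 11.46 h^-1

11.46 h^-1


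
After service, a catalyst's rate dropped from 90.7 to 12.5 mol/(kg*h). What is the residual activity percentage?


Activity (%) = (rate_used / rate_fresh) * 100
rate_used = 12.5, rate_fresh = 90.7
= (12.5 / 90.7) * 100
= 0.1378 * 100 = 13.78

13.78 %


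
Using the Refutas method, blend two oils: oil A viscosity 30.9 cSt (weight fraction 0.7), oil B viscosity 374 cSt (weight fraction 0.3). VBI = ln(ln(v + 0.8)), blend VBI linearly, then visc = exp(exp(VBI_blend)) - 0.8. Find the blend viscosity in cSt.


Refutas method: VBN_i = 14.534*ln(ln(visc_i + 0.8)) + 10.975, blended linearly by mass fraction; since VBN is linear in VBI_i = ln(ln(visc_i + 0.8)) and the fractions sum to 1, blend VBI directly: visc = exp(exp(VBI_blend)) - 0.8
VBI_1 = ln(ln(30.9 + 0.8)) = 1.2402
VBI_2 = ln(ln(374 + 0.8)) = 1.77942
VBI_blend = 0.7 * 1.2402 + 0.3 * 1.77942 = 1.40197
visc_blend = exp(exp(1.40197)) - 0.8 = 57.36

57.36 cSt


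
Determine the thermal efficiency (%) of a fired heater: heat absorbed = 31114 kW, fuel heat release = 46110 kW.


Furnace efficiency = Q_absorbed / Q_fuel * 100
= 31114 / 46110 * 100 = 67.48

67.48 %


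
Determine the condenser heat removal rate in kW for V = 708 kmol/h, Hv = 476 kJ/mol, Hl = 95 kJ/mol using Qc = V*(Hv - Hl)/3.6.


Qc = 708 * (476 - 95) / 3.6 = 708 * 381 / 3.6 = 74930

74930 kW


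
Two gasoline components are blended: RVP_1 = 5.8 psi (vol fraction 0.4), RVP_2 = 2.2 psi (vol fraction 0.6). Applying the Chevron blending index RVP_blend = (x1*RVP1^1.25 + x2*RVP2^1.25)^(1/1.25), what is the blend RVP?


Chevron index: RVP_blend = (sum xi*RVPi^1.25)^(1/1.25)
RVP^1.25 terms: 0.4 * 5.8^1.25 + 0.6 * 2.2^1.25 = 5.20796
RVP_blend = 5.20796^(1/1.25) = 3.744

3.744 psi


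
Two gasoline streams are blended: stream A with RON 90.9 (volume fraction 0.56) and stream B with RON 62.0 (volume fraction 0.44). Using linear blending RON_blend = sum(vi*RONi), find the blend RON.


Linear blending: RON_blend = sum(vi * RONi)
Contribution 1: 0.56 * 90.9 = 50.904
Contribution 2: 0.44 * 62.0 = 27.28
RON_blend = 50.904 + 27.28 = 78.184

78.184


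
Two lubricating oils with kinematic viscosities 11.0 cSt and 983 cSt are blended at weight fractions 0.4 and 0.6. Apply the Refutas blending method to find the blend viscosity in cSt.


Refutas method: VBN_i = 14.534*ln(ln(visc_i + 0.8)) + 10.975, blended linearly by mass fraction; since VBN is linear in VBI_i = ln(ln(visc_i + 0.8)) and the fractions sum to 1, blend VBI directly: visc = exp(exp(VBI_blend)) - 0.8
VBI_1 = ln(ln(11.0 + 0.8)) = 0.903448
VBI_2 = ln(ln(983 + 0.8)) = 1.93028
VBI_blend = 0.4 * 0.903448 + 0.6 * 1.93028 = 1.51955
visc_blend = exp(exp(1.51955)) - 0.8 = 95.76

95.76 cSt


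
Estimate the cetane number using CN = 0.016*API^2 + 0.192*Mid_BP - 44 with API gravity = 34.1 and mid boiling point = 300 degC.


CN = 0.016 * 34.1^2 + 0.192 * 300 - 44
CN = 18.60496 + 57.6 - 44 = 32.20496

32.20496


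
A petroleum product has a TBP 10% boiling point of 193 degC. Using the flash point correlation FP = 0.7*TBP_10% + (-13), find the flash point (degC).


FP = 0.7 * 193 + (-13) = 122.1

122.1 degC


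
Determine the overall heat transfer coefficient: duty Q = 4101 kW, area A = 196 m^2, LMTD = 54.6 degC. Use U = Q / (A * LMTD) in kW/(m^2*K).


From Q = U*A*LMTD, U = Q / (A * LMTD)
U = 4101 / (196 * 54.6) = 4101 / 10701.6 = 0.3832

0.3832 kW/(m^2*K)


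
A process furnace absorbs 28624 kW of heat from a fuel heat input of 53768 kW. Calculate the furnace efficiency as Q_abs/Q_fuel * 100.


Furnace efficiency = Q_absorbed / Q_fuel * 100
= 28624 / 53768 * 100 = 53.24

53.24 %


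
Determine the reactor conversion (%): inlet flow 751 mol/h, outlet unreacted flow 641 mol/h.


X = (F_in - F_out) / F_in * 100
Moles reacted = 751 - 641 = 110
X = 110 / 751 * 100
= 0.1465 * 100
= 14.65 %

14.65 %


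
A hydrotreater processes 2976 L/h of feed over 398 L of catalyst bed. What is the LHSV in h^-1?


LHSV = volumetric feed rate / catalyst volume
= 2976 L/h / 398 L
= 7.477 h^-1

7.477 h^-1


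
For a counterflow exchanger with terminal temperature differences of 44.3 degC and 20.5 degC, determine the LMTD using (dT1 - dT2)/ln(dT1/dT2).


LMTD = (dT1 - dT2) / ln(dT1/dT2)
= (44.3 - 20.5) / ln(44.3 / 20.5) = 23.8 / 0.77056 = 30.89

30.89 degC


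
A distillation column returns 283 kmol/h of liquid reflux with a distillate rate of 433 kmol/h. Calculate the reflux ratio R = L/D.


Reflux ratio definition: R = L / D (liquid returned / distillate withdrawn)
L = 283 kmol/h, D = 433 kmol/h
R = 283 / 433 = 0.6536

0.6536


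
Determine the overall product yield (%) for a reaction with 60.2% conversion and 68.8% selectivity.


Overall yield = conversion (%) * selectivity (%) / 100
Conversion = 60.2%, Selectivity = 68.8%
Y = 60.2 * 68.8 / 100
= 41.4176 %

41.4176 %


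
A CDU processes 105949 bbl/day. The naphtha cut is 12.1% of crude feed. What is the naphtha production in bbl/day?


Crude throughput = 105949 bbl/day
Fraction yield = 12.1%
yield = throughput * fraction / 100
yield = 105949 * 12.1 / 100 = 12819.829

12819.829 bbl/day


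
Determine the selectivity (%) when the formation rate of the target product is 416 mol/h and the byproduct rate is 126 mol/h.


Selectivity = desired / (desired + undesired) * 100
Total products = 416 + 126 = 542 mol/h
S = 416 / 542 * 100
= 0.7675 * 100
= 76.75 %

76.75 %


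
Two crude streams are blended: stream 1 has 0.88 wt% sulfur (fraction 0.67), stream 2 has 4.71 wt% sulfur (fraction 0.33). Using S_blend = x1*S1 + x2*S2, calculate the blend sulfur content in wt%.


Linear sulfur blending: S_blend = x1*S1 + x2*S2
Contribution 1: 0.67 * 0.88 = 0.5896 wt%
Contribution 2: 0.33 * 4.71 = 1.5543 wt%
S_blend = 0.5896 + 1.5543 = 2.1439

2.1439 wt%


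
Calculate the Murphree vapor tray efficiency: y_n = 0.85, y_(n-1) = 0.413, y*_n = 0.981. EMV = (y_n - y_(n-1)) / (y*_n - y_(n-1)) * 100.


Murphree vapor efficiency: EMV = (y_n - y_(n-1)) / (y*_n - y_(n-1)) * 100
EMV = (0.85 - 0.413) / (0.981 - 0.413) * 100 = 0.437 / 0.568 * 100 = 76.94

76.94 %


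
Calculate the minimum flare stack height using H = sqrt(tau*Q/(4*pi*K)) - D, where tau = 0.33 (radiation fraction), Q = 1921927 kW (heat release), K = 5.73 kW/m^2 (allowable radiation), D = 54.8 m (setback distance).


tau*Q/(4*pi*K) = 0.33 * 1921927 / (4 * pi * 5.73) = 8808.18
sqrt(8808.18) = 93.8519
H = 93.8519 - 54.8 = 39.05

39.05 m


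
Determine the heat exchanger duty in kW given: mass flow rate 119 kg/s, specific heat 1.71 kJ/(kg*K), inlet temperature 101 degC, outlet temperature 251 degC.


Q = m_dot * cp * delta_T
delta_T = 251 - 101 = 150 K
Q = 119 * 1.71 * 150
= 203.49 * 150
= 30523.5 kW

30523.5 kW


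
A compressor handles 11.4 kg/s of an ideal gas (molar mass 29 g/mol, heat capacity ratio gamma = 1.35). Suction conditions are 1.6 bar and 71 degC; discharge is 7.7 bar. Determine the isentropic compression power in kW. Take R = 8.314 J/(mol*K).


Isentropic work: W = m*(gamma/(gamma-1))*(R*T1/MW)*((P2/P1)^((gamma-1)/gamma) - 1)
T1 = 71 + 273.15 = 344.15 K
Pressure ratio = 7.7 / 1.6 = 4.8125
Exponent = (1.35 - 1)/1.35 = 0.259259
(P2/P1)^exp - 1 = 4.8125^0.259259 - 1 = 0.502833
W = 11.4 * 1.35 / 0.35 * 8.314 * 344.15 / 29 * 0.502833 = 2181

2181 kW


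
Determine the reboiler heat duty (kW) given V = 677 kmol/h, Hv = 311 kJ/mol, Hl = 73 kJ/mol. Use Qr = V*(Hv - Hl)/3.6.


Qr = 677 * (311 - 73) / 3.6 = 677 * 238 / 3.6 = 44760

44760 kW


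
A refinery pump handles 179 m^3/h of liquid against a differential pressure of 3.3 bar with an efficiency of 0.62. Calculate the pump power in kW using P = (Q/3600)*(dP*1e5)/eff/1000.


Q = 179 / 3600 = 0.0497222 m^3/s
P = 0.0497222 * (3.3 * 1e5) / 0.62 / 1000 = 26.47

26.47 kW


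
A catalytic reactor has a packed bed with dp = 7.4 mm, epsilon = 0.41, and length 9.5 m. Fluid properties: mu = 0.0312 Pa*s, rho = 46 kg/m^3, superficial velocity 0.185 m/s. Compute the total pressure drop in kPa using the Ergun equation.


dp = 7.4 mm = 0.0074 m
Viscous term = 150*0.0312*0.185*(1-0.41)^2 / (0.0074^2*0.41^3) = 79855.8
Inertial term = 1.75*46*0.185^2*(1-0.41) / (0.0074*0.41^3) = 3187.19
dP/L = 79855.8 + 3187.19 = 83043 Pa/m
dP = 83043 * 9.5 / 1000 = 788.9 kPa

788.9 kPa


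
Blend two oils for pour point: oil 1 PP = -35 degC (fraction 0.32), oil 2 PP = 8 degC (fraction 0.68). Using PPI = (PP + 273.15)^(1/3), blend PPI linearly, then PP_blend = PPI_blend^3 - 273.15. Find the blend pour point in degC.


PPI_1 = (-35 + 273.15)^(1/3) = 6.198456
PPI_2 = (8 + 273.15)^(1/3) = 6.551077
PPI_blend = 0.32 * 6.198456 + 0.68 * 6.551077 = 6.438238
PP_blend = 6.438238^3 - 273.15 = 266.8708 - 273.15 = -6.28

-6.28 degC


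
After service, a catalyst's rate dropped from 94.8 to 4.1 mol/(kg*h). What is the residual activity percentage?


Activity (%) = (rate_used / rate_fresh) * 100
rate_used = 4.1, rate_fresh = 94.8
= (4.1 / 94.8) * 100
= 0.04325 * 100 = 4.325

4.325 %


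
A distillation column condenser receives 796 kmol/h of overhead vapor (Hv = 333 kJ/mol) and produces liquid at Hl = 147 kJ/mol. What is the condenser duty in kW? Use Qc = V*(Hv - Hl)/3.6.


Qc = 796 * (333 - 147) / 3.6 = 796 * 186 / 3.6 = 41130

41130 kW


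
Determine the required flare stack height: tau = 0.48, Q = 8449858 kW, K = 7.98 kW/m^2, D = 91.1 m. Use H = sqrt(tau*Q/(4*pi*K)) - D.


tau*Q/(4*pi*K) = 0.48 * 8449858 / (4 * pi * 7.98) = 40446.2
sqrt(40446.2) = 201.112
H = 201.112 - 91.1 = 110.0

110.0 m


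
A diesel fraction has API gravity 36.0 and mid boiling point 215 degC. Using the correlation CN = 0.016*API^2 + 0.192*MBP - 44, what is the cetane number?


CN = 0.016 * 36.0^2 + 0.192 * 215 - 44
CN = 20.736 + 41.28 - 44 = 18.016

18.016


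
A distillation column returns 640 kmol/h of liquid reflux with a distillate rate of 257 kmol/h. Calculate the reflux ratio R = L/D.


Reflux ratio definition: R = L / D (liquid returned / distillate withdrawn)
L = 640 kmol/h, D = 257 kmol/h
R = 640 / 257 = 2.490

2.490


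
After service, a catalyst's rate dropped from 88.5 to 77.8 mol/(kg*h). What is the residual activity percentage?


Activity (%) = (rate_used / rate_fresh) * 100
rate_used = 77.8, rate_fresh = 88.5
= (77.8 / 88.5) * 100
= 0.8791 * 100 = 87.91

87.91 %


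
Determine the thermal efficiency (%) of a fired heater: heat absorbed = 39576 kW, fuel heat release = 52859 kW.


Furnace efficiency = Q_absorbed / Q_fuel * 100
= 39576 / 52859 * 100 = 74.87

74.87 %


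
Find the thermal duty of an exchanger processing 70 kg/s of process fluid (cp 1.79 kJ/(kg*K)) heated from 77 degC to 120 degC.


Q = m_dot * cp * delta_T
delta_T = 120 - 77 = 43 K
Q = 70 * 1.79 * 43
= 125.3 * 43
= 5387.9 kW

5387.9 kW


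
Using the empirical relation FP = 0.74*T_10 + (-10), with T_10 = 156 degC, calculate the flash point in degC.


FP = 0.74 * 156 + (-10) = 105.44

105.44 degC


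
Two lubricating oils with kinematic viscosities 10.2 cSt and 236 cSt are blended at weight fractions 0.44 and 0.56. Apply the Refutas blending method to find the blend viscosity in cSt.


Refutas method: VBN_i = 14.534*ln(ln(visc_i + 0.8)) + 10.975, blended linearly by mass fraction; since VBN is linear in VBI_i = ln(ln(visc_i + 0.8)) and the fractions sum to 1, blend VBI directly: visc = exp(exp(VBI_blend)) - 0.8
VBI_1 = ln(ln(10.2 + 0.8)) = 0.874591
VBI_2 = ln(ln(236 + 0.8)) = 1.69877
VBI_blend = 0.44 * 0.874591 + 0.56 * 1.69877 = 1.33613
visc_blend = exp(exp(1.33613)) - 0.8 = 44.09

44.09 cSt


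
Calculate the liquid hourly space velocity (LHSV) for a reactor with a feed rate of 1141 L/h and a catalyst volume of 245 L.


LHSV = volumetric feed rate / catalyst volume
= 1141 L/h / 245 L
= 4.657 h^-1

4.657 h^-1


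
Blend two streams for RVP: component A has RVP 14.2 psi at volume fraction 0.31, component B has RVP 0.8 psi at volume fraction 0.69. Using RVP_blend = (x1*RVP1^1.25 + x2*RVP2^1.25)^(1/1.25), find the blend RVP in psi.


Chevron index: RVP_blend = (sum xi*RVPi^1.25)^(1/1.25)
RVP^1.25 terms: 0.31 * 14.2^1.25 + 0.69 * 0.8^1.25 = 9.06725
RVP_blend = 9.06725^(1/1.25) = 5.834

5.834 psi


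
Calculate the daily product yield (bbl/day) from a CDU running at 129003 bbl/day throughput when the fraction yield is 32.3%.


Crude throughput = 129003 bbl/day
Fraction yield = 32.3%
yield = throughput * fraction / 100
yield = 129003 * 32.3 / 100 = 41667.969

41667.969 bbl/day


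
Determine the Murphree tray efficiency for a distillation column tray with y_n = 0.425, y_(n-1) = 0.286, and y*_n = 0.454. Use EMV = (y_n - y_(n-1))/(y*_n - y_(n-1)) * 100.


Murphree vapor efficiency: EMV = (y_n - y_(n-1)) / (y*_n - y_(n-1)) * 100
EMV = (0.425 - 0.286) / (0.454 - 0.286) * 100 = 0.139 / 0.168 * 100 = 82.74

82.74 %


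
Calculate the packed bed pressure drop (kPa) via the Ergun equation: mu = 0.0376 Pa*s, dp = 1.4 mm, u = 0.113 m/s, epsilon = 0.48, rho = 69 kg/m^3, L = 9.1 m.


dp = 1.4 mm = 0.0014 m
Viscous term = 150*0.0376*0.113*(1-0.48)^2 / (0.0014^2*0.48^3) = 795032
Inertial term = 1.75*69*0.113^2*(1-0.48) / (0.0014*0.48^3) = 5178.4
dP/L = 795032 + 5178.4 = 800210 Pa/m
dP = 800210 * 9.1 / 1000 = 7282 kPa

7282 kPa


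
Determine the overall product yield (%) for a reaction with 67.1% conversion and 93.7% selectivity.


Overall yield = conversion (%) * selectivity (%) / 100
Conversion = 67.1%, Selectivity = 93.7%
Y = 67.1 * 93.7 / 100
= 62.8727 %

62.8727 %


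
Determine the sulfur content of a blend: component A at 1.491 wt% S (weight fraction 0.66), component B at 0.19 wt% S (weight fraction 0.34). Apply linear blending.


Linear sulfur blending: S_blend = x1*S1 + x2*S2
Contribution 1: 0.66 * 1.491 = 0.98406 wt%
Contribution 2: 0.34 * 0.19 = 0.0646 wt%
S_blend = 0.98406 + 0.0646 = 1.04866

1.04866 wt%


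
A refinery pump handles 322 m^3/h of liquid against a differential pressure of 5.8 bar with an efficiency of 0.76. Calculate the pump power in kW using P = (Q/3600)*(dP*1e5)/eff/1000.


Q = 322 / 3600 = 0.0894444 m^3/s
P = 0.0894444 * (5.8 * 1e5) / 0.76 / 1000 = 68.26

68.26 kW


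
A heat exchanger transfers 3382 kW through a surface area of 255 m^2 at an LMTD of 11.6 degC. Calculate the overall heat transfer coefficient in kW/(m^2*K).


From Q = U*A*LMTD, U = Q / (A * LMTD)
U = 3382 / (255 * 11.6) = 3382 / 2958 = 1.143

1.143 kW/(m^2*K)


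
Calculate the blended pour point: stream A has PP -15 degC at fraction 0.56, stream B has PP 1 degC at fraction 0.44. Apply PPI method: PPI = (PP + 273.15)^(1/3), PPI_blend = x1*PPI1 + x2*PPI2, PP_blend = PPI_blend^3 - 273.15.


PPI_1 = (-15 + 273.15)^(1/3) = 6.36733
PPI_2 = (1 + 273.15)^(1/3) = 6.49625
PPI_blend = 0.56 * 6.36733 + 0.44 * 6.49625 = 6.424055
PP_blend = 6.424055^3 - 273.15 = 265.111 - 273.15 = -8.04

-8.04 degC


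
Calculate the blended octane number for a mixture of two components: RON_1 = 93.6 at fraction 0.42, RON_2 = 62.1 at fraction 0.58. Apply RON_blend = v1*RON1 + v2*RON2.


Linear blending: RON_blend = sum(vi * RONi)
Contribution 1: 0.42 * 93.6 = 39.312
Contribution 2: 0.58 * 62.1 = 36.018
RON_blend = 39.312 + 36.018 = 75.33

75.33
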